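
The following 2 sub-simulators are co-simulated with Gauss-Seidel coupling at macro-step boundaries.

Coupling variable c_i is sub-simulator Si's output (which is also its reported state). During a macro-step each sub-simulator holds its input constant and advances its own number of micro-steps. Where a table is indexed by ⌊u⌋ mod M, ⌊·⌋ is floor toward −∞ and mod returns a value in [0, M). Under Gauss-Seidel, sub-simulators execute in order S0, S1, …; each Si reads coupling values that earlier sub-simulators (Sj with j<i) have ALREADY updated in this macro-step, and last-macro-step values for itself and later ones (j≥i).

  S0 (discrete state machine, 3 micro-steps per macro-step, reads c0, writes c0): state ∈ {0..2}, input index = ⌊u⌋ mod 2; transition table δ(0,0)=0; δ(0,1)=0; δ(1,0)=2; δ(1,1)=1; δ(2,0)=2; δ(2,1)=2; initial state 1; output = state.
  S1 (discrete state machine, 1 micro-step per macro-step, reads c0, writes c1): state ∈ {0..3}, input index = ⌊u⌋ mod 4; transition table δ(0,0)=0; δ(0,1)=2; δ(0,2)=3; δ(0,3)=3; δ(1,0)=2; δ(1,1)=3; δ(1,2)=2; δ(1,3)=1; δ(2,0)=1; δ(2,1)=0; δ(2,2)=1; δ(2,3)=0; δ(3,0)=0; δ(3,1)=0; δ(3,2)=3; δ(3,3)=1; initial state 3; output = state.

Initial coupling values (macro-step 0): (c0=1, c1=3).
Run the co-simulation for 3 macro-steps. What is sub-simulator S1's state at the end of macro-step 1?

S1 state at macro-step 1 = 0

macro 1: S0 reads c0=1 → after 3×micro: 1; S1 reads c0=1 → after 1×micro: 0 ⇒ (c0=1, c1=0)
macro 2: S0 reads c0=1 → after 3×micro: 1; S1 reads c0=1 → after 1×micro: 2 ⇒ (c0=1, c1=2)
macro 3: S0 reads c0=1 → after 3×micro: 1; S1 reads c0=1 → after 1×micro: 0 ⇒ (c0=1, c1=0)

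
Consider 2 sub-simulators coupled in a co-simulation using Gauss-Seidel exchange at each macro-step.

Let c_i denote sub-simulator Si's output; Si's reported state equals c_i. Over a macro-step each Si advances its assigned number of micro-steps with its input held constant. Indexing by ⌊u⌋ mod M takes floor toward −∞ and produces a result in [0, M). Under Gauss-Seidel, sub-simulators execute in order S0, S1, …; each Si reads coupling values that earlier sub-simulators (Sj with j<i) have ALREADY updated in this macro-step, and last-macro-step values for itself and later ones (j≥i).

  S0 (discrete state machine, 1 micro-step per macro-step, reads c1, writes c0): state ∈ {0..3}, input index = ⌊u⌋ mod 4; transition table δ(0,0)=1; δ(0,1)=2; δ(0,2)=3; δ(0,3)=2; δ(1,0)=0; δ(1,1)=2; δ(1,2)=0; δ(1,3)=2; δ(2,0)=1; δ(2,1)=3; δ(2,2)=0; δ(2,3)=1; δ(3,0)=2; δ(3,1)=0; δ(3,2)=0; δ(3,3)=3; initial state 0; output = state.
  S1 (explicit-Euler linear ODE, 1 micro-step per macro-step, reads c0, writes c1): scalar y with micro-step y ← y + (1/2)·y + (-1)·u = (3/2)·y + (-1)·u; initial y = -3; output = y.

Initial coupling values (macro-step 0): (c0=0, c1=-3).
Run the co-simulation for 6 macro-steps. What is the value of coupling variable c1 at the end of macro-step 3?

c1 at macro-step 3 = -177/8

macro 1: S0 reads c1=-3 → after 1×micro: 2; S1 reads c0=2 → after 1×micro: -13/2 ⇒ (c0=2, c1=-13/2)
macro 2: S0 reads c1=-13/2 → after 1×micro: 3; S1 reads c0=3 → after 1×micro: -51/4 ⇒ (c0=3, c1=-51/4)
macro 3: S0 reads c1=-51/4 → after 1×micro: 3; S1 reads c0=3 → after 1×micro: -177/8 ⇒ (c0=3, c1=-177/8)
macro 4: S0 reads c1=-177/8 → after 1×micro: 0; S1 reads c0=0 → after 1×micro: -531/16 ⇒ (c0=0, c1=-531/16)
macro 5: S0 reads c1=-531/16 → after 1×micro: 3; S1 reads c0=3 → after 1×micro: -1689/32 ⇒ (c0=3, c1=-1689/32)
macro 6: S0 reads c1=-1689/32 → after 1×micro: 3; S1 reads c0=3 → after 1×micro: -5259/64 ⇒ (c0=3, c1=-5259/64)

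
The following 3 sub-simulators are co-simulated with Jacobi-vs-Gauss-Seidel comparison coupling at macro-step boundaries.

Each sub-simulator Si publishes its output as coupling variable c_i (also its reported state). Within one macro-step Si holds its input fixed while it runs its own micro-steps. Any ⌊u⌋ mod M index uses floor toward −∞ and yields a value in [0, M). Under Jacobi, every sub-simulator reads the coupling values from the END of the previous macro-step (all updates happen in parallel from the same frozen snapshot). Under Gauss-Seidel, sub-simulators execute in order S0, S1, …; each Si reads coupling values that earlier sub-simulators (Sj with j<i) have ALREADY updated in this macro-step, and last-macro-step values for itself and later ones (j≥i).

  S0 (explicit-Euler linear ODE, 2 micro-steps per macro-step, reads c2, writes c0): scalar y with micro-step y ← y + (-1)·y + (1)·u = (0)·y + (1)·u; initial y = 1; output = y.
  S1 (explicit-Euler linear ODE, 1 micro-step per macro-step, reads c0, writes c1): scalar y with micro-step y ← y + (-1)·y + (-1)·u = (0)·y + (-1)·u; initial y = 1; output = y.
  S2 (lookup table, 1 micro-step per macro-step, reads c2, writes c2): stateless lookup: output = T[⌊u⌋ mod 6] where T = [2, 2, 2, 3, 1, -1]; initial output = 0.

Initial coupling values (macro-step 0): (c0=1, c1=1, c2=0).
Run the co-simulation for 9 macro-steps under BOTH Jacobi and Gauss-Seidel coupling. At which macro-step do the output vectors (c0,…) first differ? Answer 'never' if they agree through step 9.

first divergence at macro-step: 1

[Jacobi] macro 1: S0 reads c2=0 → after 2×micro: 0; S1 reads c0=1 → after 1×micro: -1; S2 reads c2=0 → after 1×micro: 2 ⇒ (c0=0, c1=-1, c2=2)
[Jacobi] macro 2: S0 reads c2=2 → after 2×micro: 2; S1 reads c0=0 → after 1×micro: 0; S2 reads c2=2 → after 1×micro: 2 ⇒ (c0=2, c1=0, c2=2)
[Jacobi] macro 3: S0 reads c2=2 → after 2×micro: 2; S1 reads c0=2 → after 1×micro: -2; S2 reads c2=2 → after 1×micro: 2 ⇒ (c0=2, c1=-2, c2=2)
[Jacobi] macro 4: S0 reads c2=2 → after 2×micro: 2; S1 reads c0=2 → after 1×micro: -2; S2 reads c2=2 → after 1×micro: 2 ⇒ (c0=2, c1=-2, c2=2)
[Jacobi] macro 5: S0 reads c2=2 → after 2×micro: 2; S1 reads c0=2 → after 1×micro: -2; S2 reads c2=2 → after 1×micro: 2 ⇒ (c0=2, c1=-2, c2=2)
[Jacobi] macro 6: S0 reads c2=2 → after 2×micro: 2; S1 reads c0=2 → after 1×micro: -2; S2 reads c2=2 → after 1×micro: 2 ⇒ (c0=2, c1=-2, c2=2)
[Jacobi] macro 7: S0 reads c2=2 → after 2×micro: 2; S1 reads c0=2 → after 1×micro: -2; S2 reads c2=2 → after 1×micro: 2 ⇒ (c0=2, c1=-2, c2=2)
[Jacobi] macro 8: S0 reads c2=2 → after 2×micro: 2; S1 reads c0=2 → after 1×micro: -2; S2 reads c2=2 → after 1×micro: 2 ⇒ (c0=2, c1=-2, c2=2)
[Jacobi] macro 9: S0 reads c2=2 → after 2×micro: 2; S1 reads c0=2 → after 1×micro: -2; S2 reads c2=2 → after 1×micro: 2 ⇒ (c0=2, c1=-2, c2=2)
[Gauss-Seidel] macro 1: S0 reads c2=0 → after 2×micro: 0; S1 reads c0=0 → after 1×micro: 0; S2 reads c2=0 → after 1×micro: 2 ⇒ (c0=0, c1=0, c2=2)
[Gauss-Seidel] macro 2: S0 reads c2=2 → after 2×micro: 2; S1 reads c0=2 → after 1×micro: -2; S2 reads c2=2 → after 1×micro: 2 ⇒ (c0=2, c1=-2, c2=2)
[Gauss-Seidel] macro 3: S0 reads c2=2 → after 2×micro: 2; S1 reads c0=2 → after 1×micro: -2; S2 reads c2=2 → after 1×micro: 2 ⇒ (c0=2, c1=-2, c2=2)
[Gauss-Seidel] macro 4: S0 reads c2=2 → after 2×micro: 2; S1 reads c0=2 → after 1×micro: -2; S2 reads c2=2 → after 1×micro: 2 ⇒ (c0=2, c1=-2, c2=2)
[Gauss-Seidel] macro 5: S0 reads c2=2 → after 2×micro: 2; S1 reads c0=2 → after 1×micro: -2; S2 reads c2=2 → after 1×micro: 2 ⇒ (c0=2, c1=-2, c2=2)
[Gauss-Seidel] macro 6: S0 reads c2=2 → after 2×micro: 2; S1 reads c0=2 → after 1×micro: -2; S2 reads c2=2 → after 1×micro: 2 ⇒ (c0=2, c1=-2, c2=2)
[Gauss-Seidel] macro 7: S0 reads c2=2 → after 2×micro: 2; S1 reads c0=2 → after 1×micro: -2; S2 reads c2=2 → after 1×micro: 2 ⇒ (c0=2, c1=-2, c2=2)
[Gauss-Seidel] macro 8: S0 reads c2=2 → after 2×micro: 2; S1 reads c0=2 → after 1×micro: -2; S2 reads c2=2 → after 1×micro: 2 ⇒ (c0=2, c1=-2, c2=2)
[Gauss-Seidel] macro 9: S0 reads c2=2 → after 2×micro: 2; S1 reads c0=2 → after 1×micro: -2; S2 reads c2=2 → after 1×micro: 2 ⇒ (c0=2, c1=-2, c2=2)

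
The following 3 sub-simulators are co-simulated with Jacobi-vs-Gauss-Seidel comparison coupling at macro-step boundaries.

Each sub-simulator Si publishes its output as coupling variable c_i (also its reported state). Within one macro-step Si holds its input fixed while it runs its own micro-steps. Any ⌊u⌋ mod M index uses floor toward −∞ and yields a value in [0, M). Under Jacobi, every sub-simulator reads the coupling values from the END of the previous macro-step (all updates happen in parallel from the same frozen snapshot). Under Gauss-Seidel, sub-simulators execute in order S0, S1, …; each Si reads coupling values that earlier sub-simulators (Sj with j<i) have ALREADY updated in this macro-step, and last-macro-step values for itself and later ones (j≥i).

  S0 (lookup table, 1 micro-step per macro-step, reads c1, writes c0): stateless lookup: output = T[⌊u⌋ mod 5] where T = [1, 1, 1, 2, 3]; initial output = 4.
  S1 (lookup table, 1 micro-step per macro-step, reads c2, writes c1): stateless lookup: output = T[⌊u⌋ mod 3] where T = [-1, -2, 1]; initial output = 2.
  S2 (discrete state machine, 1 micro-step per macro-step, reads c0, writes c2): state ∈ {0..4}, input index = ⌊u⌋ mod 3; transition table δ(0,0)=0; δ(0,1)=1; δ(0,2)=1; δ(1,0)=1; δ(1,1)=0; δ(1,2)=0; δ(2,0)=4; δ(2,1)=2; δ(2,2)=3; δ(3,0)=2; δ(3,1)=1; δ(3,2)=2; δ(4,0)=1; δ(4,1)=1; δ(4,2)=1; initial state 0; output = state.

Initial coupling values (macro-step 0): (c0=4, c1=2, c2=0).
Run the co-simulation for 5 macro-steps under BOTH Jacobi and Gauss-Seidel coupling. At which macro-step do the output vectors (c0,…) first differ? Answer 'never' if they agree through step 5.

first divergence at macro-step: 2

[Jacobi] macro 1: S0 reads c1=2 → after 1×micro: 1; S1 reads c2=0 → after 1×micro: -1; S2 reads c0=4 → after 1×micro: 1 ⇒ (c0=1, c1=-1, c2=1)
[Jacobi] macro 2: S0 reads c1=-1 → after 1×micro: 3; S1 reads c2=1 → after 1×micro: -2; S2 reads c0=1 → after 1×micro: 0 ⇒ (c0=3, c1=-2, c2=0)
[Jacobi] macro 3: S0 reads c1=-2 → after 1×micro: 2; S1 reads c2=0 → after 1×micro: -1; S2 reads c0=3 → after 1×micro: 0 ⇒ (c0=2, c1=-1, c2=0)
[Jacobi] macro 4: S0 reads c1=-1 → after 1×micro: 3; S1 reads c2=0 → after 1×micro: -1; S2 reads c0=2 → after 1×micro: 1 ⇒ (c0=3, c1=-1, c2=1)
[Jacobi] macro 5: S0 reads c1=-1 → after 1×micro: 3; S1 reads c2=1 → after 1×micro: -2; S2 reads c0=3 → after 1×micro: 1 ⇒ (c0=3, c1=-2, c2=1)
[Gauss-Seidel] macro 1: S0 reads c1=2 → after 1×micro: 1; S1 reads c2=0 → after 1×micro: -1; S2 reads c0=1 → after 1×micro: 1 ⇒ (c0=1, c1=-1, c2=1)
[Gauss-Seidel] macro 2: S0 reads c1=-1 → after 1×micro: 3; S1 reads c2=1 → after 1×micro: -2; S2 reads c0=3 → after 1×micro: 1 ⇒ (c0=3, c1=-2, c2=1)
[Gauss-Seidel] macro 3: S0 reads c1=-2 → after 1×micro: 2; S1 reads c2=1 → after 1×micro: -2; S2 reads c0=2 → after 1×micro: 0 ⇒ (c0=2, c1=-2, c2=0)
[Gauss-Seidel] macro 4: S0 reads c1=-2 → after 1×micro: 2; S1 reads c2=0 → after 1×micro: -1; S2 reads c0=2 → after 1×micro: 1 ⇒ (c0=2, c1=-1, c2=1)
[Gauss-Seidel] macro 5: S0 reads c1=-1 → after 1×micro: 3; S1 reads c2=1 → after 1×micro: -2; S2 reads c0=3 → after 1×micro: 1 ⇒ (c0=3, c1=-2, c2=1)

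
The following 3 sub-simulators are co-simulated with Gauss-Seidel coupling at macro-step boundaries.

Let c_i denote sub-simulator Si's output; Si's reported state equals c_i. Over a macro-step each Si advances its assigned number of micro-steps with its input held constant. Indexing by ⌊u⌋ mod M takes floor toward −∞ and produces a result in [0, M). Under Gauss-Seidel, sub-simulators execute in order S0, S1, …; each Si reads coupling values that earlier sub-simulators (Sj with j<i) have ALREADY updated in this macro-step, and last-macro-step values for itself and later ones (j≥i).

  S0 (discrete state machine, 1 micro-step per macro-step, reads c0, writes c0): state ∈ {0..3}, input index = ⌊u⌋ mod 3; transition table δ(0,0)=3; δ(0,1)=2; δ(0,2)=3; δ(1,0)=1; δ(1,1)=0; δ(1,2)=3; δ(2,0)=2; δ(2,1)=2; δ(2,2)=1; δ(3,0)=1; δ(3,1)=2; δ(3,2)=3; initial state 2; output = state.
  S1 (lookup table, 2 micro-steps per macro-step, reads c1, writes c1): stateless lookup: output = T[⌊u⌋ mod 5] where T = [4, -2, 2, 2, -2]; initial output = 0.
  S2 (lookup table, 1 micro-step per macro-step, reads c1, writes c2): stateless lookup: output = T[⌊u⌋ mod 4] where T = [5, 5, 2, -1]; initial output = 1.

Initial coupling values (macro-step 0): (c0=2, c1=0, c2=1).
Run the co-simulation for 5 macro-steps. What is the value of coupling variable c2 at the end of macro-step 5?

macro 1: S0 reads c0=2 → after 1×micro: 1; S1 reads c1=0 → after 2×micro: 4; S2 reads c1=4 → after 1×micro: 5 ⇒ (c0=1, c1=4, c2=5)
macro 2: S0 reads c0=1 → after 1×micro: 0; S1 reads c1=4 → after 2×micro: -2; S2 reads c1=-2 → after 1×micro: 2 ⇒ (c0=0, c1=-2, c2=2)
macro 3: S0 reads c0=0 → after 1×micro: 3; S1 reads c1=-2 → after 2×micro: 2; S2 reads c1=2 → after 1×micro: 2 ⇒ (c0=3, c1=2, c2=2)
macro 4: S0 reads c0=3 → after 1×micro: 1; S1 reads c1=2 → after 2×micro: 2; S2 reads c1=2 → after 1×micro: 2 ⇒ (c0=1, c1=2, c2=2)
macro 5: S0 reads c0=1 → after 1×micro: 0; S1 reads c1=2 → after 2×micro: 2; S2 reads c1=2 → after 1×micro: 2 ⇒ (c0=0, c1=2, c2=2)

c2 at macro-step 5 = 2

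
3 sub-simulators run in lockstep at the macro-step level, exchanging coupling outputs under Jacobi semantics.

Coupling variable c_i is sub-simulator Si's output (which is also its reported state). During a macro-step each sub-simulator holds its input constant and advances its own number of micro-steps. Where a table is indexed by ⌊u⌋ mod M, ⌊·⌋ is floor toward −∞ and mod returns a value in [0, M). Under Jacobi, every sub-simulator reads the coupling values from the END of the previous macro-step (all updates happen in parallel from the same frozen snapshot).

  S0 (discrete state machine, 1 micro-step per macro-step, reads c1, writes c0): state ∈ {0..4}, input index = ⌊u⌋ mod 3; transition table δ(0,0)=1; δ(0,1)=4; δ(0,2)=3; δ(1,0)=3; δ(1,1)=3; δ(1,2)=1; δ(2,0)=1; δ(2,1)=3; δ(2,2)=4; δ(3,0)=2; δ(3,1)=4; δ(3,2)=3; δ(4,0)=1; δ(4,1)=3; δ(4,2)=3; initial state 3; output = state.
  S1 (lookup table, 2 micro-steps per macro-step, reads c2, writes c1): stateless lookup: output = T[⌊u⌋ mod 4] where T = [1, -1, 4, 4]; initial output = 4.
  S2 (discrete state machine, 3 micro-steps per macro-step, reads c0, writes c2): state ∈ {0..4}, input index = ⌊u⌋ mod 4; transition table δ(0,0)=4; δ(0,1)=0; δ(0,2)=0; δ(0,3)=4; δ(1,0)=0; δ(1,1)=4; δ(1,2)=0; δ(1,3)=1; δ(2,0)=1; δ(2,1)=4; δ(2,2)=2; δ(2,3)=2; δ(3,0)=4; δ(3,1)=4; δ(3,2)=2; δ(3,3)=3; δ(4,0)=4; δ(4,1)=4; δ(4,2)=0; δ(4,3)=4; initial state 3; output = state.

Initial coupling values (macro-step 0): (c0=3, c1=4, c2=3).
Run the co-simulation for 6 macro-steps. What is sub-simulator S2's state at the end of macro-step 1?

S2 state at macro-step 1 = 3

macro 1: S0 reads c1=4 → after 1×micro: 4; S1 reads c2=3 → after 2×micro: 4; S2 reads c0=3 → after 3×micro: 3 ⇒ (c0=4, c1=4, c2=3)
macro 2: S0 reads c1=4 → after 1×micro: 3; S1 reads c2=3 → after 2×micro: 4; S2 reads c0=4 → after 3×micro: 4 ⇒ (c0=3, c1=4, c2=4)
macro 3: S0 reads c1=4 → after 1×micro: 4; S1 reads c2=4 → after 2×micro: 1; S2 reads c0=3 → after 3×micro: 4 ⇒ (c0=4, c1=1, c2=4)
macro 4: S0 reads c1=1 → after 1×micro: 3; S1 reads c2=4 → after 2×micro: 1; S2 reads c0=4 → after 3×micro: 4 ⇒ (c0=3, c1=1, c2=4)
macro 5: S0 reads c1=1 → after 1×micro: 4; S1 reads c2=4 → after 2×micro: 1; S2 reads c0=3 → after 3×micro: 4 ⇒ (c0=4, c1=1, c2=4)
macro 6: S0 reads c1=1 → after 1×micro: 3; S1 reads c2=4 → after 2×micro: 1; S2 reads c0=4 → after 3×micro: 4 ⇒ (c0=3, c1=1, c2=4)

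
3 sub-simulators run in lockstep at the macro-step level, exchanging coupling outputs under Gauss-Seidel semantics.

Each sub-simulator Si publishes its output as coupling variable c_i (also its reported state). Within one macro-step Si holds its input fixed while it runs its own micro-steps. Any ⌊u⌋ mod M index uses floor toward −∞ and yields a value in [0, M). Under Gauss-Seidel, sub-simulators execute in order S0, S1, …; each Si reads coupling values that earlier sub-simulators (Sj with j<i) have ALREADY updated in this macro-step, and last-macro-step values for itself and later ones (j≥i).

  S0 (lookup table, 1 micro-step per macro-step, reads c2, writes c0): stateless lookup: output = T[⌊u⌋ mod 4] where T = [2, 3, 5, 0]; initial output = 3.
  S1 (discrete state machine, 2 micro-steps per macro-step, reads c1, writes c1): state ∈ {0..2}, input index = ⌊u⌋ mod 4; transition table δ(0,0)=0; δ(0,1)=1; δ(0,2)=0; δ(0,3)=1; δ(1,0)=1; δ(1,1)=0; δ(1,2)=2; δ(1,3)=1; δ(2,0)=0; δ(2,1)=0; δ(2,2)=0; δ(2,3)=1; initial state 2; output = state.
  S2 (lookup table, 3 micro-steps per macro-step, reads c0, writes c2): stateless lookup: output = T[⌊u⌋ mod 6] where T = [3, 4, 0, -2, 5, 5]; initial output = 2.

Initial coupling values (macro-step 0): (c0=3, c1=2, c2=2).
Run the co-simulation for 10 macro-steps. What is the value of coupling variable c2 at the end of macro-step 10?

c2 at macro-step 10 = -2

macro 1: S0 reads c2=2 → after 1×micro: 5; S1 reads c1=2 → after 2×micro: 0; S2 reads c0=5 → after 3×micro: 5 ⇒ (c0=5, c1=0, c2=5)
macro 2: S0 reads c2=5 → after 1×micro: 3; S1 reads c1=0 → after 2×micro: 0; S2 reads c0=3 → after 3×micro: -2 ⇒ (c0=3, c1=0, c2=-2)
macro 3: S0 reads c2=-2 → after 1×micro: 5; S1 reads c1=0 → after 2×micro: 0; S2 reads c0=5 → after 3×micro: 5 ⇒ (c0=5, c1=0, c2=5)
macro 4: S0 reads c2=5 → after 1×micro: 3; S1 reads c1=0 → after 2×micro: 0; S2 reads c0=3 → after 3×micro: -2 ⇒ (c0=3, c1=0, c2=-2)
macro 5: S0 reads c2=-2 → after 1×micro: 5; S1 reads c1=0 → after 2×micro: 0; S2 reads c0=5 → after 3×micro: 5 ⇒ (c0=5, c1=0, c2=5)
macro 6: S0 reads c2=5 → after 1×micro: 3; S1 reads c1=0 → after 2×micro: 0; S2 reads c0=3 → after 3×micro: -2 ⇒ (c0=3, c1=0, c2=-2)
macro 7: S0 reads c2=-2 → after 1×micro: 5; S1 reads c1=0 → after 2×micro: 0; S2 reads c0=5 → after 3×micro: 5 ⇒ (c0=5, c1=0, c2=5)
macro 8: S0 reads c2=5 → after 1×micro: 3; S1 reads c1=0 → after 2×micro: 0; S2 reads c0=3 → after 3×micro: -2 ⇒ (c0=3, c1=0, c2=-2)
macro 9: S0 reads c2=-2 → after 1×micro: 5; S1 reads c1=0 → after 2×micro: 0; S2 reads c0=5 → after 3×micro: 5 ⇒ (c0=5, c1=0, c2=5)
macro 10: S0 reads c2=5 → after 1×micro: 3; S1 reads c1=0 → after 2×micro: 0; S2 reads c0=3 → after 3×micro: -2 ⇒ (c0=3, c1=0, c2=-2)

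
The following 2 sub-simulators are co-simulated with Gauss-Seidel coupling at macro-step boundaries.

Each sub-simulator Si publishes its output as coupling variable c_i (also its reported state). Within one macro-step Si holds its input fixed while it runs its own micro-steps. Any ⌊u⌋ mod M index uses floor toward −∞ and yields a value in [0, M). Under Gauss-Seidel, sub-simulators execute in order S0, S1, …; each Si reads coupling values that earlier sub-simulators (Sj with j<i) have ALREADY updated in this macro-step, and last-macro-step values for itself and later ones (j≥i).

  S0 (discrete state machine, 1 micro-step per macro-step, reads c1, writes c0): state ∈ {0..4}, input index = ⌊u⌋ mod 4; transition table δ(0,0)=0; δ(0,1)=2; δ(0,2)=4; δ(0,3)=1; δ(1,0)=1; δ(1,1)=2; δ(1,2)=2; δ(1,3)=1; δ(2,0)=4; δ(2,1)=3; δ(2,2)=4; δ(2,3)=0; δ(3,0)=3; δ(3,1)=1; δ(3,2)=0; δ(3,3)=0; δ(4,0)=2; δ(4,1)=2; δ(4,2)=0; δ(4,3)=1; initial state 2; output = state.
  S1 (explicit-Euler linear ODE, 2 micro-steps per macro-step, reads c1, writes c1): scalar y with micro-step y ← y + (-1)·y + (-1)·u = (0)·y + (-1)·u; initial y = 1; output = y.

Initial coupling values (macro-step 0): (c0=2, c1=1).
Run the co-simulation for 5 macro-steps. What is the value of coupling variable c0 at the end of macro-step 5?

macro 1: S0 reads c1=1 → after 1×micro: 3; S1 reads c1=1 → after 2×micro: -1 ⇒ (c0=3, c1=-1)
macro 2: S0 reads c1=-1 → after 1×micro: 0; S1 reads c1=-1 → after 2×micro: 1 ⇒ (c0=0, c1=1)
macro 3: S0 reads c1=1 → after 1×micro: 2; S1 reads c1=1 → after 2×micro: -1 ⇒ (c0=2, c1=-1)
macro 4: S0 reads c1=-1 → after 1×micro: 0; S1 reads c1=-1 → after 2×micro: 1 ⇒ (c0=0, c1=1)
macro 5: S0 reads c1=1 → after 1×micro: 2; S1 reads c1=1 → after 2×micro: -1 ⇒ (c0=2, c1=-1)

c0 at macro-step 5 = 2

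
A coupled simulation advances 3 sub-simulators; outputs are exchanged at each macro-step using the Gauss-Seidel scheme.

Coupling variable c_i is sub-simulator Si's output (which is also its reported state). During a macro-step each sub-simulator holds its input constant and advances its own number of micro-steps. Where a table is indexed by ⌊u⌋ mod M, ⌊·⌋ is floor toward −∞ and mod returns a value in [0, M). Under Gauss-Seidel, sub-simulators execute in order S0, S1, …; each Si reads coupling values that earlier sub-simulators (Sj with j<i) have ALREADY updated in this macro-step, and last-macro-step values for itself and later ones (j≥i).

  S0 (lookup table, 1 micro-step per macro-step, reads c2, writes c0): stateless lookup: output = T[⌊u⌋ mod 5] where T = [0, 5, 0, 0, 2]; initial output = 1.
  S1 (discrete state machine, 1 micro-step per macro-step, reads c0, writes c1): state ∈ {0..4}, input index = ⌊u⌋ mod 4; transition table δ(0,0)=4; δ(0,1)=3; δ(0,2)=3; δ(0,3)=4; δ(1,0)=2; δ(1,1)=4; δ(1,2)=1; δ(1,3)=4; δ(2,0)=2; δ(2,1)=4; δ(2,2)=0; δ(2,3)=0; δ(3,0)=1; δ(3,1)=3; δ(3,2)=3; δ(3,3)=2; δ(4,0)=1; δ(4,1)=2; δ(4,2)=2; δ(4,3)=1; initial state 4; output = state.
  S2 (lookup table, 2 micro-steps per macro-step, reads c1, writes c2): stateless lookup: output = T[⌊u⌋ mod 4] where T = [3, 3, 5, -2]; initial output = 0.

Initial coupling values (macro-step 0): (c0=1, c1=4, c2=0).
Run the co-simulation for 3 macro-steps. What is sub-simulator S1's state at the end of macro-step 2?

macro 1: S0 reads c2=0 → after 1×micro: 0; S1 reads c0=0 → after 1×micro: 1; S2 reads c1=1 → after 2×micro: 3 ⇒ (c0=0, c1=1, c2=3)
macro 2: S0 reads c2=3 → after 1×micro: 0; S1 reads c0=0 → after 1×micro: 2; S2 reads c1=2 → after 2×micro: 5 ⇒ (c0=0, c1=2, c2=5)
macro 3: S0 reads c2=5 → after 1×micro: 0; S1 reads c0=0 → after 1×micro: 2; S2 reads c1=2 → after 2×micro: 5 ⇒ (c0=0, c1=2, c2=5)

S1 state at macro-step 2 = 2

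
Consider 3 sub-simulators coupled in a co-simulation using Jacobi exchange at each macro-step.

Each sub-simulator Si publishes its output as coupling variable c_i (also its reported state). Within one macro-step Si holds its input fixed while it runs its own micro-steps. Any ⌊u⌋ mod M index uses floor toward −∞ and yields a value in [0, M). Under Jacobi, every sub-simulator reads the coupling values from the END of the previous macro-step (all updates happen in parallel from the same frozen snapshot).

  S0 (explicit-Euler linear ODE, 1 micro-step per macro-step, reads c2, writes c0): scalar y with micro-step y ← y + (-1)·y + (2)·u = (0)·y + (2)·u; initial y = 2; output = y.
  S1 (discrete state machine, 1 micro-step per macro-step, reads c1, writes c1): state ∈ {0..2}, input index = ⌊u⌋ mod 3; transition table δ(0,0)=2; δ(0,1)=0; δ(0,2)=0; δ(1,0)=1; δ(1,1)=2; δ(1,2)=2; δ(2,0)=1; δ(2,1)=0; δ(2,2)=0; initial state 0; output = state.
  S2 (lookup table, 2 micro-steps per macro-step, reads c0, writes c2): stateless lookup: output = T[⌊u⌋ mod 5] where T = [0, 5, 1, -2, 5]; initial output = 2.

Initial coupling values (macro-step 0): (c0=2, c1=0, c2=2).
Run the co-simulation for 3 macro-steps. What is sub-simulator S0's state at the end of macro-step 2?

macro 1: S0 reads c2=2 → after 1×micro: 4; S1 reads c1=0 → after 1×micro: 2; S2 reads c0=2 → after 2×micro: 1 ⇒ (c0=4, c1=2, c2=1)
macro 2: S0 reads c2=1 → after 1×micro: 2; S1 reads c1=2 → after 1×micro: 0; S2 reads c0=4 → after 2×micro: 5 ⇒ (c0=2, c1=0, c2=5)
macro 3: S0 reads c2=5 → after 1×micro: 10; S1 reads c1=0 → after 1×micro: 2; S2 reads c0=2 → after 2×micro: 1 ⇒ (c0=10, c1=2, c2=1)

S0 state at macro-step 2 = 2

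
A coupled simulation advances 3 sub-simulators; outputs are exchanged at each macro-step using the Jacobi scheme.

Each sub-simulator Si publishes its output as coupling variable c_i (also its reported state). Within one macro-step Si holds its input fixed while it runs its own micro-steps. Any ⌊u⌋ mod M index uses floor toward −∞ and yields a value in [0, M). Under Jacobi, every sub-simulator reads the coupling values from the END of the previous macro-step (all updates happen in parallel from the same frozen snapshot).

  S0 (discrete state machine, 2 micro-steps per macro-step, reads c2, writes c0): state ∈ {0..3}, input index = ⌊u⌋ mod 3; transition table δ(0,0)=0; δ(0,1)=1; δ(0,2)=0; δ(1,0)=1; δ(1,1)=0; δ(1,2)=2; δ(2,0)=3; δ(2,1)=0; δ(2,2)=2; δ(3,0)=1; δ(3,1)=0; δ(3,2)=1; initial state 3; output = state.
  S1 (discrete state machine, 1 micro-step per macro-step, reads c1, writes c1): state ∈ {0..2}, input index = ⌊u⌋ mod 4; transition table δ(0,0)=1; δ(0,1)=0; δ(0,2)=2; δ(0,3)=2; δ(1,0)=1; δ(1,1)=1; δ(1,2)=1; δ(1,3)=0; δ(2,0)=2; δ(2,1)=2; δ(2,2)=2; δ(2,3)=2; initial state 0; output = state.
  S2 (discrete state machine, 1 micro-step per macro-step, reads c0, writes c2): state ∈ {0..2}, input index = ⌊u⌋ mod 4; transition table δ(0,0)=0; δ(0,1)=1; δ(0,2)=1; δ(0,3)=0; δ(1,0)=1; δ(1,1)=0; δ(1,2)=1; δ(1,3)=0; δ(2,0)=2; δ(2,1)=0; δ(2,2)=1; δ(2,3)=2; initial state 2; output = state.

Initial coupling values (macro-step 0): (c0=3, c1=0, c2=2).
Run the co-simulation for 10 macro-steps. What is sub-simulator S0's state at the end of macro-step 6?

S0 state at macro-step 6 = 1

macro 1: S0 reads c2=2 → after 2×micro: 2; S1 reads c1=0 → after 1×micro: 1; S2 reads c0=3 → after 1×micro: 2 ⇒ (c0=2, c1=1, c2=2)
macro 2: S0 reads c2=2 → after 2×micro: 2; S1 reads c1=1 → after 1×micro: 1; S2 reads c0=2 → after 1×micro: 1 ⇒ (c0=2, c1=1, c2=1)
macro 3: S0 reads c2=1 → after 2×micro: 1; S1 reads c1=1 → after 1×micro: 1; S2 reads c0=2 → after 1×micro: 1 ⇒ (c0=1, c1=1, c2=1)
macro 4: S0 reads c2=1 → after 2×micro: 1; S1 reads c1=1 → after 1×micro: 1; S2 reads c0=1 → after 1×micro: 0 ⇒ (c0=1, c1=1, c2=0)
macro 5: S0 reads c2=0 → after 2×micro: 1; S1 reads c1=1 → after 1×micro: 1; S2 reads c0=1 → after 1×micro: 1 ⇒ (c0=1, c1=1, c2=1)
macro 6: S0 reads c2=1 → after 2×micro: 1; S1 reads c1=1 → after 1×micro: 1; S2 reads c0=1 → after 1×micro: 0 ⇒ (c0=1, c1=1, c2=0)
macro 7: S0 reads c2=0 → after 2×micro: 1; S1 reads c1=1 → after 1×micro: 1; S2 reads c0=1 → after 1×micro: 1 ⇒ (c0=1, c1=1, c2=1)
macro 8: S0 reads c2=1 → after 2×micro: 1; S1 reads c1=1 → after 1×micro: 1; S2 reads c0=1 → after 1×micro: 0 ⇒ (c0=1, c1=1, c2=0)
macro 9: S0 reads c2=0 → after 2×micro: 1; S1 reads c1=1 → after 1×micro: 1; S2 reads c0=1 → after 1×micro: 1 ⇒ (c0=1, c1=1, c2=1)
macro 10: S0 reads c2=1 → after 2×micro: 1; S1 reads c1=1 → after 1×micro: 1; S2 reads c0=1 → after 1×micro: 0 ⇒ (c0=1, c1=1, c2=0)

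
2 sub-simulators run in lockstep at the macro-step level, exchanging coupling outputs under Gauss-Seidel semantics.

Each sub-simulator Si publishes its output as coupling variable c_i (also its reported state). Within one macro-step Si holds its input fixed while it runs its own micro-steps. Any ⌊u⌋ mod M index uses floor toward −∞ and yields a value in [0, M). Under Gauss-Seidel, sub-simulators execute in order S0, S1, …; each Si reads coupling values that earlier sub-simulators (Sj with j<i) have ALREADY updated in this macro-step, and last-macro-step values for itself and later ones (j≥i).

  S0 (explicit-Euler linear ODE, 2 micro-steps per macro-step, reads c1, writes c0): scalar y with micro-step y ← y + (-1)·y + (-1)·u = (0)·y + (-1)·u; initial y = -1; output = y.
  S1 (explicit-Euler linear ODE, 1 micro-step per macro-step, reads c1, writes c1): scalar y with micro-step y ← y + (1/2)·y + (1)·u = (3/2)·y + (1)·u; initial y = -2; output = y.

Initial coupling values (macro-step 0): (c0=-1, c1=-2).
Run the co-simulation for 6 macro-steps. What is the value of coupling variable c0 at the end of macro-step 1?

macro 1: S0 reads c1=-2 → after 2×micro: 2; S1 reads c1=-2 → after 1×micro: -5 ⇒ (c0=2, c1=-5)
macro 2: S0 reads c1=-5 → after 2×micro: 5; S1 reads c1=-5 → after 1×micro: -25/2 ⇒ (c0=5, c1=-25/2)
macro 3: S0 reads c1=-25/2 → after 2×micro: 25/2; S1 reads c1=-25/2 → after 1×micro: -125/4 ⇒ (c0=25/2, c1=-125/4)
macro 4: S0 reads c1=-125/4 → after 2×micro: 125/4; S1 reads c1=-125/4 → after 1×micro: -625/8 ⇒ (c0=125/4, c1=-625/8)
macro 5: S0 reads c1=-625/8 → after 2×micro: 625/8; S1 reads c1=-625/8 → after 1×micro: -3125/16 ⇒ (c0=625/8, c1=-3125/16)
macro 6: S0 reads c1=-3125/16 → after 2×micro: 3125/16; S1 reads c1=-3125/16 → after 1×micro: -15625/32 ⇒ (c0=3125/16, c1=-15625/32)

c0 at macro-step 1 = 2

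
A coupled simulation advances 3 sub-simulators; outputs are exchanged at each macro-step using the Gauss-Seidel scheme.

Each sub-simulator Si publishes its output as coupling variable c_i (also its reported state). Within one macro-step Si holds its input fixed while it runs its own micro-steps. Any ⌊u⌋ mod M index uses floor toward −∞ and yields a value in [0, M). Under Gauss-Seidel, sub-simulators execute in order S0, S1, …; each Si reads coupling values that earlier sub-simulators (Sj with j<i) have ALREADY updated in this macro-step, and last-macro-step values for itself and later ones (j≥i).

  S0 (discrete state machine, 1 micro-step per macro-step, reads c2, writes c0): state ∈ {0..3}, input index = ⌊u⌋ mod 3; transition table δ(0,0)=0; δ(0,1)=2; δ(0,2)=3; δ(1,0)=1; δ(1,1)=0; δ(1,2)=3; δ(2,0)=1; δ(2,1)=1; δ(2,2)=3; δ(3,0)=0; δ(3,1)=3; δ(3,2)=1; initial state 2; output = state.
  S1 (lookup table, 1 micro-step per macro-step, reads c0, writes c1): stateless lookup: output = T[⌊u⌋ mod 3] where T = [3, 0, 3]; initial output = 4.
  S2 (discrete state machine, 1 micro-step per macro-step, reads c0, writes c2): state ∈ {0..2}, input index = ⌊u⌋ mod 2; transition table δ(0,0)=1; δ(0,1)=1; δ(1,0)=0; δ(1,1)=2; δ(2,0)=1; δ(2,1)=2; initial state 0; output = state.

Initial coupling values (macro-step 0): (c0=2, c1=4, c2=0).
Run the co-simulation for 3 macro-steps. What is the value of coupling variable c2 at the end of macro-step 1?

macro 1: S0 reads c2=0 → after 1×micro: 1; S1 reads c0=1 → after 1×micro: 0; S2 reads c0=1 → after 1×micro: 1 ⇒ (c0=1, c1=0, c2=1)
macro 2: S0 reads c2=1 → after 1×micro: 0; S1 reads c0=0 → after 1×micro: 3; S2 reads c0=0 → after 1×micro: 0 ⇒ (c0=0, c1=3, c2=0)
macro 3: S0 reads c2=0 → after 1×micro: 0; S1 reads c0=0 → after 1×micro: 3; S2 reads c0=0 → after 1×micro: 1 ⇒ (c0=0, c1=3, c2=1)

c2 at macro-step 1 = 1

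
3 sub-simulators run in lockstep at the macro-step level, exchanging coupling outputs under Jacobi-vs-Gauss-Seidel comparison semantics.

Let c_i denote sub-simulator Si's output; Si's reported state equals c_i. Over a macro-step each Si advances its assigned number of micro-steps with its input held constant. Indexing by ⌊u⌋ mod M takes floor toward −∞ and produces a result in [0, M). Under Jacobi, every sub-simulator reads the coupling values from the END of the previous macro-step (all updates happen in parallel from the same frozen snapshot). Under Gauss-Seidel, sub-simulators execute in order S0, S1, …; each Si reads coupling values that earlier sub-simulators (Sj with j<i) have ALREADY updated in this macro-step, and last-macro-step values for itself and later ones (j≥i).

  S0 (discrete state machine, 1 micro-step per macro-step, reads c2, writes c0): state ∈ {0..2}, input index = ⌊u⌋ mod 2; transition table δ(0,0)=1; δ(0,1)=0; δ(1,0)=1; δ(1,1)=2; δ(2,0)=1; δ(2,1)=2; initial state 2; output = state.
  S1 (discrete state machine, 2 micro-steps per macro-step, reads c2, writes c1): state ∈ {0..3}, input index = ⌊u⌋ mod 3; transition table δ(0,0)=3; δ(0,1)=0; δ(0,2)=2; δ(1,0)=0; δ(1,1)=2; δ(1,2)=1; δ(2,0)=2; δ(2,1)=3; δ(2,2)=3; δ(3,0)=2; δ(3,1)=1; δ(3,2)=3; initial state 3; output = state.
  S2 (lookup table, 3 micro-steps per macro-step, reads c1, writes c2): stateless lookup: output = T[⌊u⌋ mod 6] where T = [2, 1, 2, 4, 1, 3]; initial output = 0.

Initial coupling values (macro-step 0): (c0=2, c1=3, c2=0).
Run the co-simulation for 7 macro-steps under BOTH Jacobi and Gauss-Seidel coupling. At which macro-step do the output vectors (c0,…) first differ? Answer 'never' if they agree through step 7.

first divergence at macro-step: 1

[Jacobi] macro 1: S0 reads c2=0 → after 1×micro: 1; S1 reads c2=0 → after 2×micro: 2; S2 reads c1=3 → after 3×micro: 4 ⇒ (c0=1, c1=2, c2=4)
[Jacobi] macro 2: S0 reads c2=4 → after 1×micro: 1; S1 reads c2=4 → after 2×micro: 1; S2 reads c1=2 → after 3×micro: 2 ⇒ (c0=1, c1=1, c2=2)
[Jacobi] macro 3: S0 reads c2=2 → after 1×micro: 1; S1 reads c2=2 → after 2×micro: 1; S2 reads c1=1 → after 3×micro: 1 ⇒ (c0=1, c1=1, c2=1)
[Jacobi] macro 4: S0 reads c2=1 → after 1×micro: 2; S1 reads c2=1 → after 2×micro: 3; S2 reads c1=1 → after 3×micro: 1 ⇒ (c0=2, c1=3, c2=1)
[Jacobi] macro 5: S0 reads c2=1 → after 1×micro: 2; S1 reads c2=1 → after 2×micro: 2; S2 reads c1=3 → after 3×micro: 4 ⇒ (c0=2, c1=2, c2=4)
[Jacobi] macro 6: S0 reads c2=4 → after 1×micro: 1; S1 reads c2=4 → after 2×micro: 1; S2 reads c1=2 → after 3×micro: 2 ⇒ (c0=1, c1=1, c2=2)
[Jacobi] macro 7: S0 reads c2=2 → after 1×micro: 1; S1 reads c2=2 → after 2×micro: 1; S2 reads c1=1 → after 3×micro: 1 ⇒ (c0=1, c1=1, c2=1)
[Gauss-Seidel] macro 1: S0 reads c2=0 → after 1×micro: 1; S1 reads c2=0 → after 2×micro: 2; S2 reads c1=2 → after 3×micro: 2 ⇒ (c0=1, c1=2, c2=2)
[Gauss-Seidel] macro 2: S0 reads c2=2 → after 1×micro: 1; S1 reads c2=2 → after 2×micro: 3; S2 reads c1=3 → after 3×micro: 4 ⇒ (c0=1, c1=3, c2=4)
[Gauss-Seidel] macro 3: S0 reads c2=4 → after 1×micro: 1; S1 reads c2=4 → after 2×micro: 2; S2 reads c1=2 → after 3×micro: 2 ⇒ (c0=1, c1=2, c2=2)
[Gauss-Seidel] macro 4: S0 reads c2=2 → after 1×micro: 1; S1 reads c2=2 → after 2×micro: 3; S2 reads c1=3 → after 3×micro: 4 ⇒ (c0=1, c1=3, c2=4)
[Gauss-Seidel] macro 5: S0 reads c2=4 → after 1×micro: 1; S1 reads c2=4 → after 2×micro: 2; S2 reads c1=2 → after 3×micro: 2 ⇒ (c0=1, c1=2, c2=2)
[Gauss-Seidel] macro 6: S0 reads c2=2 → after 1×micro: 1; S1 reads c2=2 → after 2×micro: 3; S2 reads c1=3 → after 3×micro: 4 ⇒ (c0=1, c1=3, c2=4)
[Gauss-Seidel] macro 7: S0 reads c2=4 → after 1×micro: 1; S1 reads c2=4 → after 2×micro: 2; S2 reads c1=2 → after 3×micro: 2 ⇒ (c0=1, c1=2, c2=2)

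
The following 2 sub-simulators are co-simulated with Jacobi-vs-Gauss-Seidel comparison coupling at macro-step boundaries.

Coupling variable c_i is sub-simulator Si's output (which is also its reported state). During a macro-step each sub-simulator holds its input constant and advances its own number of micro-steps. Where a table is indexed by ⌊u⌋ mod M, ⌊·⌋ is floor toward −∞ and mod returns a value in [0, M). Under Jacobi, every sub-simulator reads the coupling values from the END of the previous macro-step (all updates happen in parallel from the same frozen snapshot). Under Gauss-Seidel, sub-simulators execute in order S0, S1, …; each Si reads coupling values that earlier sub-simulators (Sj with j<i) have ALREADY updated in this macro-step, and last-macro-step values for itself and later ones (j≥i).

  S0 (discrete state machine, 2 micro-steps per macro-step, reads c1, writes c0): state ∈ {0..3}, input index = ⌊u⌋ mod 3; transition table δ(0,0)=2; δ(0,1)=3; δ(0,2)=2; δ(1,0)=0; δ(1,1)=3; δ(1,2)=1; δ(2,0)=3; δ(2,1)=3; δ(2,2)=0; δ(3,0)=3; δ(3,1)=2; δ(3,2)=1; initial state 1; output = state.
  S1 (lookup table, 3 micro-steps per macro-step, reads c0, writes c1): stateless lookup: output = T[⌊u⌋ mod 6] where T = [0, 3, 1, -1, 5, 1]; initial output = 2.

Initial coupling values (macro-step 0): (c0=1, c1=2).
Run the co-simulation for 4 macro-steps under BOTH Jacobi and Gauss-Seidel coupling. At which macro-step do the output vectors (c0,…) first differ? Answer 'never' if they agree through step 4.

[Jacobi] macro 1: S0 reads c1=2 → after 2×micro: 1; S1 reads c0=1 → after 3×micro: 3 ⇒ (c0=1, c1=3)
[Jacobi] macro 2: S0 reads c1=3 → after 2×micro: 2; S1 reads c0=1 → after 3×micro: 3 ⇒ (c0=2, c1=3)
[Jacobi] macro 3: S0 reads c1=3 → after 2×micro: 3; S1 reads c0=2 → after 3×micro: 1 ⇒ (c0=3, c1=1)
[Jacobi] macro 4: S0 reads c1=1 → after 2×micro: 3; S1 reads c0=3 → after 3×micro: -1 ⇒ (c0=3, c1=-1)
[Gauss-Seidel] macro 1: S0 reads c1=2 → after 2×micro: 1; S1 reads c0=1 → after 3×micro: 3 ⇒ (c0=1, c1=3)
[Gauss-Seidel] macro 2: S0 reads c1=3 → after 2×micro: 2; S1 reads c0=2 → after 3×micro: 1 ⇒ (c0=2, c1=1)
[Gauss-Seidel] macro 3: S0 reads c1=1 → after 2×micro: 2; S1 reads c0=2 → after 3×micro: 1 ⇒ (c0=2, c1=1)
[Gauss-Seidel] macro 4: S0 reads c1=1 → after 2×micro: 2; S1 reads c0=2 → after 3×micro: 1 ⇒ (c0=2, c1=1)

first divergence at macro-step: 2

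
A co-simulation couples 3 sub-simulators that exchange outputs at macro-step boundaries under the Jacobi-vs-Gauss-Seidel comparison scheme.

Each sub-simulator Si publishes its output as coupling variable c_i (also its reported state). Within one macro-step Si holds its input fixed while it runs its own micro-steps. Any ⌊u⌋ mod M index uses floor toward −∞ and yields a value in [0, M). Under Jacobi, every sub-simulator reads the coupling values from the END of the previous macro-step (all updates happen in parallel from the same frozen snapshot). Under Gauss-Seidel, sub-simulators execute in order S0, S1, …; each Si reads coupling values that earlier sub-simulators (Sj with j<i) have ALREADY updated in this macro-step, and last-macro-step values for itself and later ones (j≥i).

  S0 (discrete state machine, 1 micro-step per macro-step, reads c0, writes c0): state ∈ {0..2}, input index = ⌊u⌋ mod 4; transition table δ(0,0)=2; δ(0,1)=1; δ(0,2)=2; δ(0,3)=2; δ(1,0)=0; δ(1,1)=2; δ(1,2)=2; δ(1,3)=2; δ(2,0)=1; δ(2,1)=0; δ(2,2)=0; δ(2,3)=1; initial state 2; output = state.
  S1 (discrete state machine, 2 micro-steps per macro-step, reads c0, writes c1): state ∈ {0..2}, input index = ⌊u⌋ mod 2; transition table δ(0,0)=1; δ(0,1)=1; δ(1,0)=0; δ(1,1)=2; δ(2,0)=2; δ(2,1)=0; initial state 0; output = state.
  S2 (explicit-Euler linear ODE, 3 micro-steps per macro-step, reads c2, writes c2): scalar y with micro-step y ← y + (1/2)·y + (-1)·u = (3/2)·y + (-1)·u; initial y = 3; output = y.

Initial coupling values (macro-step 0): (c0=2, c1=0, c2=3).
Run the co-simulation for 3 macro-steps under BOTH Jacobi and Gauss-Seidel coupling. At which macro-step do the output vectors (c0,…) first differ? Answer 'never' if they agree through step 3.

[Jacobi] macro 1: S0 reads c0=2 → after 1×micro: 0; S1 reads c0=2 → after 2×micro: 0; S2 reads c2=3 → after 3×micro: -33/8 ⇒ (c0=0, c1=0, c2=-33/8)
[Jacobi] macro 2: S0 reads c0=0 → after 1×micro: 2; S1 reads c0=0 → after 2×micro: 0; S2 reads c2=-33/8 → after 3×micro: 363/64 ⇒ (c0=2, c1=0, c2=363/64)
[Jacobi] macro 3: S0 reads c0=2 → after 1×micro: 0; S1 reads c0=2 → after 2×micro: 0; S2 reads c2=363/64 → after 3×micro: -3993/512 ⇒ (c0=0, c1=0, c2=-3993/512)
[Gauss-Seidel] macro 1: S0 reads c0=2 → after 1×micro: 0; S1 reads c0=0 → after 2×micro: 0; S2 reads c2=3 → after 3×micro: -33/8 ⇒ (c0=0, c1=0, c2=-33/8)
[Gauss-Seidel] macro 2: S0 reads c0=0 → after 1×micro: 2; S1 reads c0=2 → after 2×micro: 0; S2 reads c2=-33/8 → after 3×micro: 363/64 ⇒ (c0=2, c1=0, c2=363/64)
[Gauss-Seidel] macro 3: S0 reads c0=2 → after 1×micro: 0; S1 reads c0=0 → after 2×micro: 0; S2 reads c2=363/64 → after 3×micro: -3993/512 ⇒ (c0=0, c1=0, c2=-3993/512)

first divergence at macro-step: never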